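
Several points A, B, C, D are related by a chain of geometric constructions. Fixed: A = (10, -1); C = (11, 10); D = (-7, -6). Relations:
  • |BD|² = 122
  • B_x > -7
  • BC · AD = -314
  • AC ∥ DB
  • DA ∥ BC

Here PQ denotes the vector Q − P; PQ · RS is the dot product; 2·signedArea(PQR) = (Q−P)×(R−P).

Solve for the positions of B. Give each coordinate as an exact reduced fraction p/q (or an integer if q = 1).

1. B_x = -6  [DA ∥ BC ∩ AC ∥ DB]
2. B_y = 5  [DA ∥ BC ∩ AC ∥ DB]
   → B = (-6, 5)

B = (-6, 5)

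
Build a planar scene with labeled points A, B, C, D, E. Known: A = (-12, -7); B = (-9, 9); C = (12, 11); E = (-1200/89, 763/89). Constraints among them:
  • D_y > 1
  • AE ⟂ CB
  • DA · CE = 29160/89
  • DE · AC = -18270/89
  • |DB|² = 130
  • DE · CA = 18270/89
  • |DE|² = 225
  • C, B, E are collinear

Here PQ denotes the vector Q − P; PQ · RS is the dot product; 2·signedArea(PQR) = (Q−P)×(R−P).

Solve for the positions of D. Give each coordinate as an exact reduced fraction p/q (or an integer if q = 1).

D = (0, 2)

1. D_x = 0  [DA · CE = 29160/89 ∩ DE · AC = -18270/89]
2. D_y = 2  [DA · CE = 29160/89 ∩ DE · AC = -18270/89]
   → D = (0, 2)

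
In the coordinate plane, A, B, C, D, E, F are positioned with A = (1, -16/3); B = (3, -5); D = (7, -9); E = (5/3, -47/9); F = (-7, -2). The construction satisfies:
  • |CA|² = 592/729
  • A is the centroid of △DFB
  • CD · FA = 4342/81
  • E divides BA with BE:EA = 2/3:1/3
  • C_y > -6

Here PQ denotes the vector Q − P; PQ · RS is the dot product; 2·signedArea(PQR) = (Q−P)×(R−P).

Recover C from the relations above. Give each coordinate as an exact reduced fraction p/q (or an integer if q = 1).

C = (17/9, -140/27)

1. C_x = 17/9  [line -8·x + 10/3·y + 2624/81 = 0 ∩ |CA|² = 592/729]
2. C_y = -140/27  [line -8·x + 10/3·y + 2624/81 = 0 ∩ |CA|² = 592/729]
   → C = (17/9, -140/27)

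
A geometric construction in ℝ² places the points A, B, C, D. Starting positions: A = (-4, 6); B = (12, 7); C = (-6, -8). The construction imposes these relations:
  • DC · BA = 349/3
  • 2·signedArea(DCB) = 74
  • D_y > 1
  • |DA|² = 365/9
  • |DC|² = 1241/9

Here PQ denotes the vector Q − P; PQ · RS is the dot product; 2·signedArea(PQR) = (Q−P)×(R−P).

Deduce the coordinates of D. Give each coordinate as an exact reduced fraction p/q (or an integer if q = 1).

1. D_x = 2/3  [DC · BA = 349/3 ∩ 2·signedArea(DCB) = 74]
2. D_y = 5/3  [DC · BA = 349/3 ∩ 2·signedArea(DCB) = 74]
   → D = (2/3, 5/3)

D = (2/3, 5/3)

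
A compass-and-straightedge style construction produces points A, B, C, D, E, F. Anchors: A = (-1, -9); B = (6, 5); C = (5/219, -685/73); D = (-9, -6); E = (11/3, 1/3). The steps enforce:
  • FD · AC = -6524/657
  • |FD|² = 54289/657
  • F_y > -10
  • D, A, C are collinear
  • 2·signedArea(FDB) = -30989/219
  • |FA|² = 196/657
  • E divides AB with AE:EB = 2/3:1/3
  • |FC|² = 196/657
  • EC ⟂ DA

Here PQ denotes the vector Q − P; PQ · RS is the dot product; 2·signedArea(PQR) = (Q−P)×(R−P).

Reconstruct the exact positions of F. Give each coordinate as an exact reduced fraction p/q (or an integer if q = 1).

F = (-107/219, -671/73)

1. F_x = -107/219  [2·signedArea(FDB) = -30989/219 ∩ FD · AC = -6524/657]
2. F_y = -671/73  [2·signedArea(FDB) = -30989/219 ∩ FD · AC = -6524/657]
   → F = (-107/219, -671/73)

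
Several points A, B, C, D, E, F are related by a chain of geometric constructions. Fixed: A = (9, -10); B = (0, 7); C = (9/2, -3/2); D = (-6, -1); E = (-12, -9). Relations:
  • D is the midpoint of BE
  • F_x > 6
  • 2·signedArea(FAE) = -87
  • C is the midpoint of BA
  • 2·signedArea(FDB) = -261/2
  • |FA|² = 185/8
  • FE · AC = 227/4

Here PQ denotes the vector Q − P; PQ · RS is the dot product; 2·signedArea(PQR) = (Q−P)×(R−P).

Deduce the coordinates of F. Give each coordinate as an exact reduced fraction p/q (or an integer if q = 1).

1. F_x = 27/4  [2·signedArea(FDB) = -261/2 ∩ 2·signedArea(FAE) = -87]
2. F_y = -23/4  [2·signedArea(FDB) = -261/2 ∩ 2·signedArea(FAE) = -87]
   → F = (27/4, -23/4)

F = (27/4, -23/4)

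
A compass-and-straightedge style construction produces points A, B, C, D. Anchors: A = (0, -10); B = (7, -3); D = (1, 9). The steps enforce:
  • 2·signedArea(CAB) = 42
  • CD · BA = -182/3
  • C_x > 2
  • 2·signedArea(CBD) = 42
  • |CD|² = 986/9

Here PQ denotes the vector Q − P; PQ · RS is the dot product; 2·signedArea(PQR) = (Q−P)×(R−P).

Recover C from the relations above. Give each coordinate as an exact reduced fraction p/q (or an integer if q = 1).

1. C_x = 8/3  [2·signedArea(CAB) = 42 ∩ 2·signedArea(CBD) = 42]
2. C_y = -4/3  [2·signedArea(CAB) = 42 ∩ 2·signedArea(CBD) = 42]
   → C = (8/3, -4/3)

C = (8/3, -4/3)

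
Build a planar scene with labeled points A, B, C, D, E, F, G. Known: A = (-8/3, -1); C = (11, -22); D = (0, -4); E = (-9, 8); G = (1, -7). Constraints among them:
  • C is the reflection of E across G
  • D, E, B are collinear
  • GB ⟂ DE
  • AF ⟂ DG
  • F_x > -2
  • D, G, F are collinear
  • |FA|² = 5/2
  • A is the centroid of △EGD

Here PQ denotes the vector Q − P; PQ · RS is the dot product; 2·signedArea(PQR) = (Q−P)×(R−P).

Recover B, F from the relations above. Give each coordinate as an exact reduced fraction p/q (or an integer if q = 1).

1. B_x = 9/5  [D, E, B are collinear ∩ GB ⟂ DE]
2. B_y = -32/5  [D, E, B are collinear ∩ GB ⟂ DE]
   → B = (9/5, -32/5)
3. F_x = -7/6  [D, G, F are collinear ∩ AF ⟂ DG]
4. F_y = -1/2  [D, G, F are collinear ∩ AF ⟂ DG]
   → F = (-7/6, -1/2)

B = (9/5, -32/5)
F = (-7/6, -1/2)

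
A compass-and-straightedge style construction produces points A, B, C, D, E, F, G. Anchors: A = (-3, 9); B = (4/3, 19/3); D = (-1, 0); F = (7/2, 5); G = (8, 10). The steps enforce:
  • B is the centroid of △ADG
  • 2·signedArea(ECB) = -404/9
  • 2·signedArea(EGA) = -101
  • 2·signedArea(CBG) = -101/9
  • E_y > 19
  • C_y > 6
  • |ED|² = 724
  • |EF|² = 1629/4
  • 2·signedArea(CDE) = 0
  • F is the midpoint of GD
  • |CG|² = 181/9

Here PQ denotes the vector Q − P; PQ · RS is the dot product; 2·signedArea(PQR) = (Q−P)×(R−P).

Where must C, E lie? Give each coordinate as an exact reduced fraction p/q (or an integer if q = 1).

C = (5, 20/3)
E = (17, 20)

1. E_x = 17  [line 1·x + -11·y + 203 = 0 ∩ |EF|² = 1629/4]
2. E_y = 20  [line 1·x + -11·y + 203 = 0 ∩ |EF|² = 1629/4]
   → E = (17, 20)
3. C_x = 5  [2·signedArea(CDE) = 0 ∩ 2·signedArea(CBG) = -101/9]
4. C_y = 20/3  [2·signedArea(CDE) = 0 ∩ 2·signedArea(CBG) = -101/9]
   → C = (5, 20/3)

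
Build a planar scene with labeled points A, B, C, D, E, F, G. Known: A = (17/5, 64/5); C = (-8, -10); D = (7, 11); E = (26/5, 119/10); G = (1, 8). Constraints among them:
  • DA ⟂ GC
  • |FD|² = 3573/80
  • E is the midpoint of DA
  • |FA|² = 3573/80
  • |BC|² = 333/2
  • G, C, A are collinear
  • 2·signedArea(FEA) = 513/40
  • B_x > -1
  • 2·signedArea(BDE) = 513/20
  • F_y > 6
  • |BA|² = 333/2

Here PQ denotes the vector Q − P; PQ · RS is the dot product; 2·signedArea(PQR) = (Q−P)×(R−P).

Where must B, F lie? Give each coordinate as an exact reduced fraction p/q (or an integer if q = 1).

B = (-1/2, 1/2)
F = (47/20, 31/5)

1. B_x = -1/2  [line -9/10·x + -9/5·y + 9/20 = 0 ∩ |BC|² = 333/2]
2. B_y = 1/2  [line -9/10·x + -9/5·y + 9/20 = 0 ∩ |BC|² = 333/2]
   → B = (-1/2, 1/2)
3. F_x = 47/20  [line -9/10·x + -9/5·y + 531/40 = 0 ∩ |FD|² = 3573/80]
4. F_y = 31/5  [line -9/10·x + -9/5·y + 531/40 = 0 ∩ |FD|² = 3573/80]
   → F = (47/20, 31/5)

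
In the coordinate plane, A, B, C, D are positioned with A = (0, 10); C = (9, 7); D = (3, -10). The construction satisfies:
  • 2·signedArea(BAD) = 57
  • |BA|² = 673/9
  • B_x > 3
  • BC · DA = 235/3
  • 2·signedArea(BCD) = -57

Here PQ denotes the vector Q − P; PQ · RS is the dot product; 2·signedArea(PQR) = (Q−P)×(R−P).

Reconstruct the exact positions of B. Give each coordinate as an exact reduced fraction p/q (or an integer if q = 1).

B = (4, 7/3)

1. B_x = 4  [BC · DA = 235/3 ∩ 2·signedArea(BCD) = -57]
2. B_y = 7/3  [BC · DA = 235/3 ∩ 2·signedArea(BCD) = -57]
   → B = (4, 7/3)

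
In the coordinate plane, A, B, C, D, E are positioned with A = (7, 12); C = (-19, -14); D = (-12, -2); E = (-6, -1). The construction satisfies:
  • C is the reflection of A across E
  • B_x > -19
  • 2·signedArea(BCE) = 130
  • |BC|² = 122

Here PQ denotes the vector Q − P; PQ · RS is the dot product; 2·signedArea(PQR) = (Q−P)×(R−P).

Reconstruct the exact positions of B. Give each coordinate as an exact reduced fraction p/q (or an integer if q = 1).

B = (-18, -3)

1. B_x = -18  [line -13·x + 13·y + -195 = 0 ∩ |BC|² = 122]
2. B_y = -3  [line -13·x + 13·y + -195 = 0 ∩ |BC|² = 122]
   → B = (-18, -3)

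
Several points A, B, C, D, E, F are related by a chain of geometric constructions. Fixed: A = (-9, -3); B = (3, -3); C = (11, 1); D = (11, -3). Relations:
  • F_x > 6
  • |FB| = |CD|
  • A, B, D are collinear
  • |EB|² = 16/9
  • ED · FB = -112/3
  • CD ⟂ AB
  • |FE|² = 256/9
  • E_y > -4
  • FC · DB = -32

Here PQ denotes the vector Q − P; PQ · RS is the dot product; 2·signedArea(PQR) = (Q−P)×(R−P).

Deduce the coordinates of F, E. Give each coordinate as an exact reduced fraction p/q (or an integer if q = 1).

E = (5/3, -3)
F = (7, -3)

1. F_x = 7  [FC · DB = -32]
2. F_y = -3  [|FB| = |CD|]
   → F = (7, -3)
3. E_x = 5/3  [ED · FB = -112/3]
4. E_y = -3  [|FE|² = 256/9]
   → E = (5/3, -3)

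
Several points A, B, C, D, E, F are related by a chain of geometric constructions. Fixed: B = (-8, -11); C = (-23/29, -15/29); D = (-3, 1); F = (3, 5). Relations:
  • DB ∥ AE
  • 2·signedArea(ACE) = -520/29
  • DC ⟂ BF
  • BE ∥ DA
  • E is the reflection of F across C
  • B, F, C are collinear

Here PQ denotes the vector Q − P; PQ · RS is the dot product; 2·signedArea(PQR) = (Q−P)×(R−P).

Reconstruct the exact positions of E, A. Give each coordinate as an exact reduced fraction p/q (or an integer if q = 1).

A = (12/29, 173/29)
E = (-133/29, -175/29)

1. E_x = -133/29  [E is the reflection of F across C]
2. E_y = -175/29  [E is the reflection of F across C]
   → E = (-133/29, -175/29)
3. A_x = 12/29  [DB ∥ AE ∩ BE ∥ DA]
4. A_y = 173/29  [DB ∥ AE ∩ BE ∥ DA]
   → A = (12/29, 173/29)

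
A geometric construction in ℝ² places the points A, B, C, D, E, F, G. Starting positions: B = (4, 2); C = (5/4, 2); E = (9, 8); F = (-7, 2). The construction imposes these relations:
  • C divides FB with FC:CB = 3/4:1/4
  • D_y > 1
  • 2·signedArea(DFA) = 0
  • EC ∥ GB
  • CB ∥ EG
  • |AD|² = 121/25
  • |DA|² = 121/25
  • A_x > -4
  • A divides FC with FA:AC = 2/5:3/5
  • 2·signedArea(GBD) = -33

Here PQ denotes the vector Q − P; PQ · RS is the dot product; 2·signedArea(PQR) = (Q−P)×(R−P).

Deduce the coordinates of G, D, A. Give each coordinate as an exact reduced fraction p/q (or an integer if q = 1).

1. G_x = 47/4  [EC ∥ GB ∩ CB ∥ EG]
2. G_y = 8  [EC ∥ GB ∩ CB ∥ EG]
   → G = (47/4, 8)
3. A_x = -37/10  [A divides FC with FA:AC = 2/5:3/5]
4. A_y = 2  [A divides FC with FA:AC = 2/5:3/5]
   → A = (-37/10, 2)
5. D_x = -3/2  [2·signedArea(DFA) = 0 ∩ 2·signedArea(GBD) = -33]
6. D_y = 2  [2·signedArea(DFA) = 0 ∩ 2·signedArea(GBD) = -33]
   → D = (-3/2, 2)

A = (-37/10, 2)
D = (-3/2, 2)
G = (47/4, 8)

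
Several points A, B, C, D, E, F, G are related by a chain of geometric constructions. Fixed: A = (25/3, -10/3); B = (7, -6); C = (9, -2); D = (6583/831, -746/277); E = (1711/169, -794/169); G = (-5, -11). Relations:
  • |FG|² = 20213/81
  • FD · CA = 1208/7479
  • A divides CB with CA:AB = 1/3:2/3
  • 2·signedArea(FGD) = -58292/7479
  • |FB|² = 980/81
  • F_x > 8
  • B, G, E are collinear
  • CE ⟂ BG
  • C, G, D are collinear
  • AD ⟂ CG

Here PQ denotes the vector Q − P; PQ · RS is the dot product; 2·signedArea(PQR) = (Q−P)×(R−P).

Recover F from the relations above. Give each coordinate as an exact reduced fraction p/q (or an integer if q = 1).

F = (77/9, -26/9)

1. F_x = 77/9  [FD · CA = 1208/7479 ∩ 2·signedArea(FGD) = -58292/7479]
2. F_y = -26/9  [FD · CA = 1208/7479 ∩ 2·signedArea(FGD) = -58292/7479]
   → F = (77/9, -26/9)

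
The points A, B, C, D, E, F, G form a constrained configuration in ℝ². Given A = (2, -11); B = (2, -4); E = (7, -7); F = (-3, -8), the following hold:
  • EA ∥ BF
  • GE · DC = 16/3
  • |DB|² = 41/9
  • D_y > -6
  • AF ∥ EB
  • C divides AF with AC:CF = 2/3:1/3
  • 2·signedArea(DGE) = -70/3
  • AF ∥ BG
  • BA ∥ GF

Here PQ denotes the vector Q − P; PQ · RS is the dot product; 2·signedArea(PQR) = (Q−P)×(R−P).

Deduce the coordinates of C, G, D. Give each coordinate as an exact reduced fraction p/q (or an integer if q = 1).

C = (-4/3, -9)
D = (1/3, -16/3)
G = (-3, -1)

1. C_x = -4/3  [C divides AF with AC:CF = 2/3:1/3]
2. C_y = -9  [C divides AF with AC:CF = 2/3:1/3]
   → C = (-4/3, -9)
3. G_x = -3  [BA ∥ GF ∩ AF ∥ BG]
4. G_y = -1  [BA ∥ GF ∩ AF ∥ BG]
   → G = (-3, -1)
5. D_x = 1/3  [2·signedArea(DGE) = -70/3 ∩ GE · DC = 16/3]
6. D_y = -16/3  [2·signedArea(DGE) = -70/3 ∩ GE · DC = 16/3]
   → D = (1/3, -16/3)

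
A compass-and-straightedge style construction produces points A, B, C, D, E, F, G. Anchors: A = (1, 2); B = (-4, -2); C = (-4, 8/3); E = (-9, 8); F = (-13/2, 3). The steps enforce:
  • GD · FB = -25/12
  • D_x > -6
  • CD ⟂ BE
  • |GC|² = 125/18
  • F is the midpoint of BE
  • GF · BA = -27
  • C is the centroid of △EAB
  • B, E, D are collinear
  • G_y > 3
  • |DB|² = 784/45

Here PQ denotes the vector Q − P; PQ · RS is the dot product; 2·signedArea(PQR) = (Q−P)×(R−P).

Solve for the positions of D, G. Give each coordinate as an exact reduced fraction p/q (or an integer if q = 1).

1. D_x = -88/15  [B, E, D are collinear ∩ CD ⟂ BE]
2. D_y = 26/15  [B, E, D are collinear ∩ CD ⟂ BE]
   → D = (-88/15, 26/15)
3. G_x = -3/2  [GD · FB = -25/12 ∩ GF · BA = -27]
4. G_y = 7/2  [GD · FB = -25/12 ∩ GF · BA = -27]
   → G = (-3/2, 7/2)

D = (-88/15, 26/15)
G = (-3/2, 7/2)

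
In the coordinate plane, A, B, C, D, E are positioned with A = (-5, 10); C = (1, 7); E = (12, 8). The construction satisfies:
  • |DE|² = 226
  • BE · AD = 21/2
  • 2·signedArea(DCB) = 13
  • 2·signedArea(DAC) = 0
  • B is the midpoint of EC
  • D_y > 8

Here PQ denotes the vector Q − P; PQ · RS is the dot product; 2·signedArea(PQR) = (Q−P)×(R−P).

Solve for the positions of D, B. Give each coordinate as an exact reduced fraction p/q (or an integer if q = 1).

B = (13/2, 15/2)
D = (-3, 9)

1. D_x = -3  [line 3·x + 6·y + -45 = 0 ∩ |DE|² = 226]
2. D_y = 9  [line 3·x + 6·y + -45 = 0 ∩ |DE|² = 226]
   → D = (-3, 9)
3. B_x = 13/2  [B is the midpoint of EC]
4. B_y = 15/2  [B is the midpoint of EC]
   → B = (13/2, 15/2)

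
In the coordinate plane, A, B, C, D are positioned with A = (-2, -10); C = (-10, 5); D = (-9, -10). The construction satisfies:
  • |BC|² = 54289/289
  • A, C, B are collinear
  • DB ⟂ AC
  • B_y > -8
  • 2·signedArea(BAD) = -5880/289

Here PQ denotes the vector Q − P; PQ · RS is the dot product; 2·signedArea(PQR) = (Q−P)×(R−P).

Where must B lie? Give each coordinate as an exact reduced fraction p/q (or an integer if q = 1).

B = (-1026/289, -2050/289)

1. B_x = -1026/289  [A, C, B are collinear ∩ DB ⟂ AC]
2. B_y = -2050/289  [A, C, B are collinear ∩ DB ⟂ AC]
   → B = (-1026/289, -2050/289)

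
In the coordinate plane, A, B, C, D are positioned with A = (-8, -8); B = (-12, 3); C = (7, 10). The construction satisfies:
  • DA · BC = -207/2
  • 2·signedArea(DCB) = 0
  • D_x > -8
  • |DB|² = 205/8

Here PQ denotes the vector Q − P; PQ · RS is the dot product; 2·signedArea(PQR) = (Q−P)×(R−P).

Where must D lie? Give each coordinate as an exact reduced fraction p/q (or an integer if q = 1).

1. D_x = -29/4  [2·signedArea(DCB) = 0 ∩ DA · BC = -207/2]
2. D_y = 19/4  [2·signedArea(DCB) = 0 ∩ DA · BC = -207/2]
   → D = (-29/4, 19/4)

D = (-29/4, 19/4)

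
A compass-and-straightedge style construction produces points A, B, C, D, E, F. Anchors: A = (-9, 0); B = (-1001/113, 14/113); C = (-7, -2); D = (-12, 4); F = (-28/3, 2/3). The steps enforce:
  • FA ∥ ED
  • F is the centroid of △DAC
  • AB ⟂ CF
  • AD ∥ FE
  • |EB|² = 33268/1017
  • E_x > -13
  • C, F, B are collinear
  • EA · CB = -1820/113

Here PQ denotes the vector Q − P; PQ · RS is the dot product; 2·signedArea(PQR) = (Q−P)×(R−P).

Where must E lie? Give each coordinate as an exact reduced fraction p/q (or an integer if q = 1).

1. E_x = -37/3  [FA ∥ ED ∩ AD ∥ FE]
2. E_y = 14/3  [FA ∥ ED ∩ AD ∥ FE]
   → E = (-37/3, 14/3)

E = (-37/3, 14/3)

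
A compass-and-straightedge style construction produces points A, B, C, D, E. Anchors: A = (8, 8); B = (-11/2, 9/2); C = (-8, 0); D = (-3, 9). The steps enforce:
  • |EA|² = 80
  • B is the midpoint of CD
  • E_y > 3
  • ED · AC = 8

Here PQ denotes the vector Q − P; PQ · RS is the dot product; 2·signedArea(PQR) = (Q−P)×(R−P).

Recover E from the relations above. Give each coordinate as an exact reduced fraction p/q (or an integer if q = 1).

1. E_x = 0  [line 16·x + 8·y + -32 = 0 ∩ |EA|² = 80]
2. E_y = 4  [line 16·x + 8·y + -32 = 0 ∩ |EA|² = 80]
   → E = (0, 4)

E = (0, 4)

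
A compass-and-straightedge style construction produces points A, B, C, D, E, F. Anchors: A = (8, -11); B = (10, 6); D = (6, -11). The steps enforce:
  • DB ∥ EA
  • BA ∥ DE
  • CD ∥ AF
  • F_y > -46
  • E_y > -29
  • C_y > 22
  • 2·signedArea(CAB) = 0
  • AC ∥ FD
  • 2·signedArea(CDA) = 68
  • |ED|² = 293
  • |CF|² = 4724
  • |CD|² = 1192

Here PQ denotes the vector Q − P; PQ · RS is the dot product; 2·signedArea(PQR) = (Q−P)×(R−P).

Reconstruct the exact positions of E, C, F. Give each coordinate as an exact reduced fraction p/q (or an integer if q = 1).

1. E_x = 4  [DB ∥ EA ∩ BA ∥ DE]
2. E_y = -28  [DB ∥ EA ∩ BA ∥ DE]
   → E = (4, -28)
3. C_x = 12  [2·signedArea(CAB) = 0 ∩ 2·signedArea(CDA) = 68]
4. C_y = 23  [2·signedArea(CAB) = 0 ∩ 2·signedArea(CDA) = 68]
   → C = (12, 23)
5. F_x = 2  [AC ∥ FD ∩ CD ∥ AF]
6. F_y = -45  [AC ∥ FD ∩ CD ∥ AF]
   → F = (2, -45)

C = (12, 23)
E = (4, -28)
F = (2, -45)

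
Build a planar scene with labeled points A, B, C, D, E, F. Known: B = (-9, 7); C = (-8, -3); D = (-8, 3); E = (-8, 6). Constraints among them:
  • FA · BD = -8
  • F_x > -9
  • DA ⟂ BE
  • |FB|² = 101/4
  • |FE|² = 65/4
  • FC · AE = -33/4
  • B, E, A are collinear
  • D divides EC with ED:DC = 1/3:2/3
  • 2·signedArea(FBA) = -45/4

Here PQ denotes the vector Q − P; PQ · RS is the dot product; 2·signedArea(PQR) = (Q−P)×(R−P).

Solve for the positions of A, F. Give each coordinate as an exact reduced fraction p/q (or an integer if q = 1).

1. A_x = -13/2  [B, E, A are collinear ∩ DA ⟂ BE]
2. A_y = 9/2  [B, E, A are collinear ∩ DA ⟂ BE]
   → A = (-13/2, 9/2)
3. F_x = -17/2  [FC · AE = -33/4 ∩ FA · BD = -8]
4. F_y = 2  [FC · AE = -33/4 ∩ FA · BD = -8]
   → F = (-17/2, 2)

A = (-13/2, 9/2)
F = (-17/2, 2)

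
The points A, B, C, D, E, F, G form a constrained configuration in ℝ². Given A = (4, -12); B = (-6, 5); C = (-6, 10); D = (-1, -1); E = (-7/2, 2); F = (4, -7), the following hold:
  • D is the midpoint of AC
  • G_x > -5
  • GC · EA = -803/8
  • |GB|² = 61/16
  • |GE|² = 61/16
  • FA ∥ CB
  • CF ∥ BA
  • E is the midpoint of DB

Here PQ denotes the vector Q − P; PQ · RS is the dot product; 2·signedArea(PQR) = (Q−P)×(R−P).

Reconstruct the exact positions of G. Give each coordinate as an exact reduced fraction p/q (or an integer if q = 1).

1. G_x = -19/4  [line -15/2·x + 14·y + -677/8 = 0 ∩ |GB|² = 61/16]
2. G_y = 7/2  [line -15/2·x + 14·y + -677/8 = 0 ∩ |GB|² = 61/16]
   → G = (-19/4, 7/2)

G = (-19/4, 7/2)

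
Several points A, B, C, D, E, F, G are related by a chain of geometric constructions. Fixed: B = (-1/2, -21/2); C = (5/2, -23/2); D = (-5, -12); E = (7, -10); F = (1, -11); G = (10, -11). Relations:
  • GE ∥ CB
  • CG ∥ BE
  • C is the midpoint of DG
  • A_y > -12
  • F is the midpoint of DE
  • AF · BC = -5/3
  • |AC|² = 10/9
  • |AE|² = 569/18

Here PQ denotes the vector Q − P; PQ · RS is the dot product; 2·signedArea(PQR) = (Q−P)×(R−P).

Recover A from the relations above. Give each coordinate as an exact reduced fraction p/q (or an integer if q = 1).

1. A_x = 3/2  [line -3·x + 1·y + 47/3 = 0 ∩ |AC|² = 10/9]
2. A_y = -67/6  [line -3·x + 1·y + 47/3 = 0 ∩ |AC|² = 10/9]
   → A = (3/2, -67/6)

A = (3/2, -67/6)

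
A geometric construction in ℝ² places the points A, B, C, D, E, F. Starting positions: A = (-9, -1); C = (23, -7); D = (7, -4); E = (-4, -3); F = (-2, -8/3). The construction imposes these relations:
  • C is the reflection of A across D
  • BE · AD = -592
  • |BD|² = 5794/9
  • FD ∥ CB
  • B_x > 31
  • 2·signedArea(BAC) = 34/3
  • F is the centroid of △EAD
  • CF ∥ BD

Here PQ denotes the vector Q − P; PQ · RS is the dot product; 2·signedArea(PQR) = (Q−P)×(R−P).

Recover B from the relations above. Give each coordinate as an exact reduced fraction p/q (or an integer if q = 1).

B = (32, -25/3)

1. B_x = 32  [CF ∥ BD ∩ FD ∥ CB]
2. B_y = -25/3  [CF ∥ BD ∩ FD ∥ CB]
   → B = (32, -25/3)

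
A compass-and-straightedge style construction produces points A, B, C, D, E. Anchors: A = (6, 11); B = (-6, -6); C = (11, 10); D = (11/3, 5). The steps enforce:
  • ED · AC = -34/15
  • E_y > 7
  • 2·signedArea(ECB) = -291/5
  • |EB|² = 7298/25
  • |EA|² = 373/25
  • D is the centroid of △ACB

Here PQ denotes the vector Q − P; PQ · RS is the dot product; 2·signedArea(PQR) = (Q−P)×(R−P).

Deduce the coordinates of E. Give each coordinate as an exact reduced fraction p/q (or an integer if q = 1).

E = (23/5, 37/5)

1. E_x = 23/5  [2·signedArea(ECB) = -291/5 ∩ ED · AC = -34/15]
2. E_y = 37/5  [2·signedArea(ECB) = -291/5 ∩ ED · AC = -34/15]
   → E = (23/5, 37/5)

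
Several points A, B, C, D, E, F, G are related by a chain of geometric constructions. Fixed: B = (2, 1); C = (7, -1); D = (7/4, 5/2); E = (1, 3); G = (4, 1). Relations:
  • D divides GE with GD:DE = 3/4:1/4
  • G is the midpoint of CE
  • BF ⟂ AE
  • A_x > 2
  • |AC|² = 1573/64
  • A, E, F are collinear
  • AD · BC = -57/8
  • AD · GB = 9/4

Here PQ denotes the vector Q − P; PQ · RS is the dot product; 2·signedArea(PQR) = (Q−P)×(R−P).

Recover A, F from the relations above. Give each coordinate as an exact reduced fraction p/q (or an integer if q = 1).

1. A_x = 23/8  [AD · BC = -57/8 ∩ AD · GB = 9/4]
2. A_y = 7/4  [AD · BC = -57/8 ∩ AD · GB = 9/4]
   → A = (23/8, 7/4)
3. F_x = 34/13  [A, E, F are collinear ∩ BF ⟂ AE]
4. F_y = 25/13  [A, E, F are collinear ∩ BF ⟂ AE]
   → F = (34/13, 25/13)

A = (23/8, 7/4)
F = (34/13, 25/13)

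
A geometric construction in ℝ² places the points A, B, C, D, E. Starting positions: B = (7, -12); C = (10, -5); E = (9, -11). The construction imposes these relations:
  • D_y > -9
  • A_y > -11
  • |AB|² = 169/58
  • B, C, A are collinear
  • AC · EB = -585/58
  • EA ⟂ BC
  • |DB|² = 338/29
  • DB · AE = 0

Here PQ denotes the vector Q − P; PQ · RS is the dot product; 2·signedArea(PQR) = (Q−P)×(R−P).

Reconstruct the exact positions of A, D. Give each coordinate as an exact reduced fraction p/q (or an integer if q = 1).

1. A_x = 445/58  [B, C, A are collinear ∩ EA ⟂ BC]
2. A_y = -605/58  [B, C, A are collinear ∩ EA ⟂ BC]
   → A = (445/58, -605/58)
3. D_x = 242/29  [line -77/58·x + 33/58·y + 935/58 = 0 ∩ |DB|² = 338/29]
4. D_y = -257/29  [line -77/58·x + 33/58·y + 935/58 = 0 ∩ |DB|² = 338/29]
   → D = (242/29, -257/29)

A = (445/58, -605/58)
D = (242/29, -257/29)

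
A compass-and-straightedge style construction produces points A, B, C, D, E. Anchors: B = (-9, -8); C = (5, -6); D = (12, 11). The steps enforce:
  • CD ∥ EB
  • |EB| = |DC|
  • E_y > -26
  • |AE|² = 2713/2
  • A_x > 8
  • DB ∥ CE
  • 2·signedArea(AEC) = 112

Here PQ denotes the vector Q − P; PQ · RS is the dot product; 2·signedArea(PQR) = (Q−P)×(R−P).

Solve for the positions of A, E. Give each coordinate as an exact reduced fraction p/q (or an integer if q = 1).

A = (17/2, 5/2)
E = (-16, -25)

1. E_x = -16  [CD ∥ EB ∩ DB ∥ CE]
2. E_y = -25  [CD ∥ EB ∩ DB ∥ CE]
   → E = (-16, -25)
3. A_x = 17/2  [line -19·x + 21·y + 109 = 0 ∩ |AE|² = 2713/2]
4. A_y = 5/2  [line -19·x + 21·y + 109 = 0 ∩ |AE|² = 2713/2]
   → A = (17/2, 5/2)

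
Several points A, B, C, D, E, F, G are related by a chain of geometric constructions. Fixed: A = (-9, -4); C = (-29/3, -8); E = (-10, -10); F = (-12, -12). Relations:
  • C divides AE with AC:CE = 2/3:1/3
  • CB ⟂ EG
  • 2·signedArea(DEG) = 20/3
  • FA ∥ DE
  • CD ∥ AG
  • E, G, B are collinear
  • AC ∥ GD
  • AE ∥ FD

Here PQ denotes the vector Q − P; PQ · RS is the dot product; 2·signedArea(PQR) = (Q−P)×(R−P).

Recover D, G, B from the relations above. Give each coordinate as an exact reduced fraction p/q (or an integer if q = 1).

B = (-5237/579, -1614/193)
D = (-13, -18)
G = (-37/3, -14)

1. D_x = -13  [FA ∥ DE ∩ AE ∥ FD]
2. D_y = -18  [FA ∥ DE ∩ AE ∥ FD]
   → D = (-13, -18)
3. G_x = -37/3  [AC ∥ GD ∩ CD ∥ AG]
4. G_y = -14  [AC ∥ GD ∩ CD ∥ AG]
   → G = (-37/3, -14)
5. B_x = -5237/579  [E, G, B are collinear ∩ CB ⟂ EG]
6. B_y = -1614/193  [E, G, B are collinear ∩ CB ⟂ EG]
   → B = (-5237/579, -1614/193)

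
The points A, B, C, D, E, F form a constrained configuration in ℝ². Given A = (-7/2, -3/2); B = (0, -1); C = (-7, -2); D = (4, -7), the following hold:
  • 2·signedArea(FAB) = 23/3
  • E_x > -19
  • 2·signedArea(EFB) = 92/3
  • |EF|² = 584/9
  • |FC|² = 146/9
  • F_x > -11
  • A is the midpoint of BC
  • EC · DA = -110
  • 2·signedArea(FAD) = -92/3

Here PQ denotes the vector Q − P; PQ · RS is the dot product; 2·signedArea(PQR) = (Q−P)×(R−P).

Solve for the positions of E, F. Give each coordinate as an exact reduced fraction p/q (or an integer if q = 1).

E = (-18, 3)
F = (-32/3, -1/3)

1. F_x = -32/3  [2·signedArea(FAD) = -92/3 ∩ 2·signedArea(FAB) = 23/3]
2. F_y = -1/3  [2·signedArea(FAD) = -92/3 ∩ 2·signedArea(FAB) = 23/3]
   → F = (-32/3, -1/3)
3. E_x = -18  [EC · DA = -110 ∩ 2·signedArea(EFB) = 92/3]
4. E_y = 3  [EC · DA = -110 ∩ 2·signedArea(EFB) = 92/3]
   → E = (-18, 3)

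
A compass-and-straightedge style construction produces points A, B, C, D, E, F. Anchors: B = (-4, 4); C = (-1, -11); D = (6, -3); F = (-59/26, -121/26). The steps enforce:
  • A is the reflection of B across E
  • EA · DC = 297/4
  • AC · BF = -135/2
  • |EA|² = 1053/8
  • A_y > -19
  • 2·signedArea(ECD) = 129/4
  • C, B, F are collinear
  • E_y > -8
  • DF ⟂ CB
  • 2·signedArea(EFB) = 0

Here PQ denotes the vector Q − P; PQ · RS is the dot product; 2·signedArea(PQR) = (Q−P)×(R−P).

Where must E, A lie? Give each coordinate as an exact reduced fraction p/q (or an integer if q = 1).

1. E_x = -7/4  [2·signedArea(EFB) = 0 ∩ 2·signedArea(ECD) = 129/4]
2. E_y = -29/4  [2·signedArea(EFB) = 0 ∩ 2·signedArea(ECD) = 129/4]
   → E = (-7/4, -29/4)
3. A_x = 1/2  [A is the reflection of B across E]
4. A_y = -37/2  [A is the reflection of B across E]
   → A = (1/2, -37/2)

A = (1/2, -37/2)
E = (-7/4, -29/4)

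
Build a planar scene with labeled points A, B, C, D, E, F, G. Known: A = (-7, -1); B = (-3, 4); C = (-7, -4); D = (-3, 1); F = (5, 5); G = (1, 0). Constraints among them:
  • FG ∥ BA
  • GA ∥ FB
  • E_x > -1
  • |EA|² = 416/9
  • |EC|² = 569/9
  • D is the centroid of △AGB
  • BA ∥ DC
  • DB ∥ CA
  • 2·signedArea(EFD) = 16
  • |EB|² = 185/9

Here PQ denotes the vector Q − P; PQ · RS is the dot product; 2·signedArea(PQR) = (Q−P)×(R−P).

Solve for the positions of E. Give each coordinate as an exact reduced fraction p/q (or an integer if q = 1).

1. E_x = -1/3  [line 4·x + -8·y + 4 = 0 ∩ |EA|² = 416/9]
2. E_y = 1/3  [line 4·x + -8·y + 4 = 0 ∩ |EA|² = 416/9]
   → E = (-1/3, 1/3)

E = (-1/3, 1/3)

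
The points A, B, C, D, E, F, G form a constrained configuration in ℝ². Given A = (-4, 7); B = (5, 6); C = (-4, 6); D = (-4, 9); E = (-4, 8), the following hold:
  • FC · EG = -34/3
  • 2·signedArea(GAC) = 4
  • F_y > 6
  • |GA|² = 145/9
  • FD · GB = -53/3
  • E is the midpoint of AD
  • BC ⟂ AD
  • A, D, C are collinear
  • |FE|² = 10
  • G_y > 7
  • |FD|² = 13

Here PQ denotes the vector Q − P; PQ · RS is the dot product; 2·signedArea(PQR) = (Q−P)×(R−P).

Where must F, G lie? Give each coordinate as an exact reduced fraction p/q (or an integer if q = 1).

F = (-1, 7)
G = (0, 22/3)

1. G_x = 0  [2·signedArea(GAC) = 4]
2. G_y = 22/3  [|GA|² = 145/9]
   → G = (0, 22/3)
3. F_x = -1  [FD · GB = -53/3 ∩ FC · EG = -34/3]
4. F_y = 7  [FD · GB = -53/3 ∩ FC · EG = -34/3]
   → F = (-1, 7)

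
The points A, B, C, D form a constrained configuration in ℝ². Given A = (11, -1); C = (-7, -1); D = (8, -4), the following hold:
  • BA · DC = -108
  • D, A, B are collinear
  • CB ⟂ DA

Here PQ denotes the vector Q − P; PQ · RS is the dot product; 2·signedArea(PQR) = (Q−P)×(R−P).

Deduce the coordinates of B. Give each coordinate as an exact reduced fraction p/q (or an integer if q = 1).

1. B_x = 2  [D, A, B are collinear ∩ CB ⟂ DA]
2. B_y = -10  [D, A, B are collinear ∩ CB ⟂ DA]
   → B = (2, -10)

B = (2, -10)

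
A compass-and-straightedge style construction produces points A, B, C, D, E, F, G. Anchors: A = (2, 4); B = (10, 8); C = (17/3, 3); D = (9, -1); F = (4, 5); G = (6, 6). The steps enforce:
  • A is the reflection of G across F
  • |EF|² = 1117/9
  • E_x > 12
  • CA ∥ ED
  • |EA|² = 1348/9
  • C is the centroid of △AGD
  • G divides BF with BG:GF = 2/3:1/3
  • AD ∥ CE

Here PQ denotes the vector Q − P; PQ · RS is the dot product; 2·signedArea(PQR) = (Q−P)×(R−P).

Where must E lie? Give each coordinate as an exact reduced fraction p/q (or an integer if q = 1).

1. E_x = 38/3  [CA ∥ ED ∩ AD ∥ CE]
2. E_y = -2  [CA ∥ ED ∩ AD ∥ CE]
   → E = (38/3, -2)

E = (38/3, -2)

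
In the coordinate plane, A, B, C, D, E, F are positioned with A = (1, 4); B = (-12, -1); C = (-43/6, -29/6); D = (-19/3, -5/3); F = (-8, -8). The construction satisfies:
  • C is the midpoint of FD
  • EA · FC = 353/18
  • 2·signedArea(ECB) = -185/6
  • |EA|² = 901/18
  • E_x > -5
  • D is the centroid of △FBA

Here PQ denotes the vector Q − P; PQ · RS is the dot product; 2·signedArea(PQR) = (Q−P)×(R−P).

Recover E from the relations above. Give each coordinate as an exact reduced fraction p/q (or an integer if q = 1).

1. E_x = -25/6  [2·signedArea(ECB) = -185/6 ∩ EA · FC = 353/18]
2. E_y = -5/6  [2·signedArea(ECB) = -185/6 ∩ EA · FC = 353/18]
   → E = (-25/6, -5/6)

E = (-25/6, -5/6)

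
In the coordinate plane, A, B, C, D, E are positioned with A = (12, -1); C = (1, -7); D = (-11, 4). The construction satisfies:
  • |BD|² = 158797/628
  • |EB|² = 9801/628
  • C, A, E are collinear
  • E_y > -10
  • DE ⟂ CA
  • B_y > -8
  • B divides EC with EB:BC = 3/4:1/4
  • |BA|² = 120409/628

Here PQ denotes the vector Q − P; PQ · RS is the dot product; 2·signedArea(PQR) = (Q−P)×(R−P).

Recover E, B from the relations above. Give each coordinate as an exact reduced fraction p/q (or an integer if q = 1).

B = (-49/314, -1198/157)
E = (-569/157, -1495/157)

1. E_x = -569/157  [C, A, E are collinear ∩ DE ⟂ CA]
2. E_y = -1495/157  [C, A, E are collinear ∩ DE ⟂ CA]
   → E = (-569/157, -1495/157)
3. B_x = -49/314  [B divides EC with EB:BC = 3/4:1/4]
4. B_y = -1198/157  [B divides EC with EB:BC = 3/4:1/4]
   → B = (-49/314, -1198/157)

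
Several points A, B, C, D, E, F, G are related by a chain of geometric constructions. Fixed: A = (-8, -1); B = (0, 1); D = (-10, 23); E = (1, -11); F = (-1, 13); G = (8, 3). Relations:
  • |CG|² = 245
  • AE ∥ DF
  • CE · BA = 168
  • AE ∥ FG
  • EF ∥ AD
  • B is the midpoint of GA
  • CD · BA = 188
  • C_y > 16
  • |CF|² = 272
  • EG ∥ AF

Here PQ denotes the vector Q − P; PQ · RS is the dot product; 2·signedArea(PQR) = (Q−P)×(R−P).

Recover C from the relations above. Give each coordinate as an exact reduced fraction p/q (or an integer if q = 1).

1. C_x = 15  [line 8·x + 2·y + -154 = 0 ∩ |CF|² = 272]
2. C_y = 17  [line 8·x + 2·y + -154 = 0 ∩ |CF|² = 272]
   → C = (15, 17)

C = (15, 17)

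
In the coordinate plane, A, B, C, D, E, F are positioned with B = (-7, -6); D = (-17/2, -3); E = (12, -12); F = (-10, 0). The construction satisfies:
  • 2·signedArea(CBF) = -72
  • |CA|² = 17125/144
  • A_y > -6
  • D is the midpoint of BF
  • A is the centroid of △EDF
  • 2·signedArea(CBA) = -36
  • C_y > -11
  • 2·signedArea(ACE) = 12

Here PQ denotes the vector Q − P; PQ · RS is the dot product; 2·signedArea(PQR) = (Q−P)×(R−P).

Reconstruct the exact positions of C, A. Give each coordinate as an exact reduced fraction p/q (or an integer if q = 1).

A = (-13/6, -5)
C = (29/4, -21/2)

1. A_x = -13/6  [A is the centroid of △EDF]
2. A_y = -5  [A is the centroid of △EDF]
   → A = (-13/6, -5)
3. C_x = 29/4  [2·signedArea(CBF) = -72 ∩ 2·signedArea(CBA) = -36]
4. C_y = -21/2  [2·signedArea(CBF) = -72 ∩ 2·signedArea(CBA) = -36]
   → C = (29/4, -21/2)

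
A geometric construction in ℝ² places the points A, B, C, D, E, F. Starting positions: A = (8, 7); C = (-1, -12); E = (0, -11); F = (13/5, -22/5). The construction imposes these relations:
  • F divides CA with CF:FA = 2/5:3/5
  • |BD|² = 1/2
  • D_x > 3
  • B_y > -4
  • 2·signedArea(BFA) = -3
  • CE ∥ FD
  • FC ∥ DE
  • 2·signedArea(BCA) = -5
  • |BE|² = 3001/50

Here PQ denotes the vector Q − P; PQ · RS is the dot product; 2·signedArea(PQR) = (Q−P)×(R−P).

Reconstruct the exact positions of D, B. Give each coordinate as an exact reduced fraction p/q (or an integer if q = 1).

1. D_x = 18/5  [FC ∥ DE ∩ CE ∥ FD]
2. D_y = -17/5  [FC ∥ DE ∩ CE ∥ FD]
   → D = (18/5, -17/5)
3. B_x = 31/10  [line -19·x + 9·y + 94 = 0 ∩ |BE|² = 3001/50]
4. B_y = -39/10  [line -19·x + 9·y + 94 = 0 ∩ |BE|² = 3001/50]
   → B = (31/10, -39/10)

B = (31/10, -39/10)
D = (18/5, -17/5)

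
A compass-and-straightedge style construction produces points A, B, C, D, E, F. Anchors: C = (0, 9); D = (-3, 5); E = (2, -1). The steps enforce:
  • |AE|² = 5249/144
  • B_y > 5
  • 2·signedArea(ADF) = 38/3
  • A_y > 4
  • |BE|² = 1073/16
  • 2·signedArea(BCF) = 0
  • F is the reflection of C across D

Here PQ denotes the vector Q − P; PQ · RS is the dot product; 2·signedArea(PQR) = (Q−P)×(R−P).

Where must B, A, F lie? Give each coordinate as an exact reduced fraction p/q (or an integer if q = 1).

A = (-1/12, 14/3)
B = (-9/4, 6)
F = (-6, 1)

1. F_x = -6  [F is the reflection of C across D]
2. F_y = 1  [F is the reflection of C across D]
   → F = (-6, 1)
3. B_x = -9/4  [line 8·x + -6·y + 54 = 0 ∩ |BE|² = 1073/16]
4. B_y = 6  [line 8·x + -6·y + 54 = 0 ∩ |BE|² = 1073/16]
   → B = (-9/4, 6)
5. A_x = -1/12  [line 4·x + -3·y + 43/3 = 0 ∩ |AE|² = 5249/144]
6. A_y = 14/3  [line 4·x + -3·y + 43/3 = 0 ∩ |AE|² = 5249/144]
   → A = (-1/12, 14/3)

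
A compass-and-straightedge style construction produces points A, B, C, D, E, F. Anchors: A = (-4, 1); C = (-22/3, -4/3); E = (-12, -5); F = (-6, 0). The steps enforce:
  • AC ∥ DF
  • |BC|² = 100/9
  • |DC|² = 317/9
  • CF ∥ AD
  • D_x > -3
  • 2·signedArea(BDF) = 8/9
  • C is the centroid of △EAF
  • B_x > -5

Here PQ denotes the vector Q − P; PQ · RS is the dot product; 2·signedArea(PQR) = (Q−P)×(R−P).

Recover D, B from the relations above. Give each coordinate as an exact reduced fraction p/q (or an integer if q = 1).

1. D_x = -8/3  [AC ∥ DF ∩ CF ∥ AD]
2. D_y = 7/3  [AC ∥ DF ∩ CF ∥ AD]
   → D = (-8/3, 7/3)
3. B_x = -14/3  [line 7/3·x + -10/3·y + 118/9 = 0 ∩ |BC|² = 100/9]
4. B_y = 2/3  [line 7/3·x + -10/3·y + 118/9 = 0 ∩ |BC|² = 100/9]
   → B = (-14/3, 2/3)

B = (-14/3, 2/3)
D = (-8/3, 7/3)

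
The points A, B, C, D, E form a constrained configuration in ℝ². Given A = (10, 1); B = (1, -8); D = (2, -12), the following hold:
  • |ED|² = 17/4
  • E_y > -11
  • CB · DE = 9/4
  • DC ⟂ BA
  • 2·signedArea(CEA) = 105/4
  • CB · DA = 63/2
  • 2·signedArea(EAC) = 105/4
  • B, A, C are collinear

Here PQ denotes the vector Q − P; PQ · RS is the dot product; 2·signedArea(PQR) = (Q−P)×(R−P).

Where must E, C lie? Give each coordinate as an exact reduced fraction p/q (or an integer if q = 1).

1. C_x = -1/2  [B, A, C are collinear ∩ DC ⟂ BA]
2. C_y = -19/2  [B, A, C are collinear ∩ DC ⟂ BA]
   → C = (-1/2, -19/2)
3. E_x = 3/2  [2·signedArea(EAC) = 105/4 ∩ CB · DE = 9/4]
4. E_y = -10  [2·signedArea(EAC) = 105/4 ∩ CB · DE = 9/4]
   → E = (3/2, -10)

C = (-1/2, -19/2)
E = (3/2, -10)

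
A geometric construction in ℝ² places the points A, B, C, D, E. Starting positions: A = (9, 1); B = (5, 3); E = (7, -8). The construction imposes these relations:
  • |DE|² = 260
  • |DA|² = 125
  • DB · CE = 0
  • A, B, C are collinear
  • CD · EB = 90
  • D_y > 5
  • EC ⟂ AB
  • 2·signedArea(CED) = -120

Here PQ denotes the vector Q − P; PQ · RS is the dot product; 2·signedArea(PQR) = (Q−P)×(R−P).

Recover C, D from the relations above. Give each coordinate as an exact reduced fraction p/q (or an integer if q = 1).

C = (11, 0)
D = (-1, 6)

1. C_x = 11  [A, B, C are collinear ∩ EC ⟂ AB]
2. C_y = 0  [A, B, C are collinear ∩ EC ⟂ AB]
   → C = (11, 0)
3. D_x = -1  [DB · CE = 0 ∩ CD · EB = 90]
4. D_y = 6  [DB · CE = 0 ∩ CD · EB = 90]
   → D = (-1, 6)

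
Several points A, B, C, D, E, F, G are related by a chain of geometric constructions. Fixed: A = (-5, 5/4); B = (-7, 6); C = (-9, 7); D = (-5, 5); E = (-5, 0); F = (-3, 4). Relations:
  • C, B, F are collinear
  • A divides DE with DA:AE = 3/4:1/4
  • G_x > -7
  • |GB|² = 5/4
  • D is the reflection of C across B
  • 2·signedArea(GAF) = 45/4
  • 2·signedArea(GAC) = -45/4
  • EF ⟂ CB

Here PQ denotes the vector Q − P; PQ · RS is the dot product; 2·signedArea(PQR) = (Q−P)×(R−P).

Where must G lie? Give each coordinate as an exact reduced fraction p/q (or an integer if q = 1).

1. G_x = -6  [2·signedArea(GAC) = -45/4 ∩ 2·signedArea(GAF) = 45/4]
2. G_y = 11/2  [2·signedArea(GAC) = -45/4 ∩ 2·signedArea(GAF) = 45/4]
   → G = (-6, 11/2)

G = (-6, 11/2)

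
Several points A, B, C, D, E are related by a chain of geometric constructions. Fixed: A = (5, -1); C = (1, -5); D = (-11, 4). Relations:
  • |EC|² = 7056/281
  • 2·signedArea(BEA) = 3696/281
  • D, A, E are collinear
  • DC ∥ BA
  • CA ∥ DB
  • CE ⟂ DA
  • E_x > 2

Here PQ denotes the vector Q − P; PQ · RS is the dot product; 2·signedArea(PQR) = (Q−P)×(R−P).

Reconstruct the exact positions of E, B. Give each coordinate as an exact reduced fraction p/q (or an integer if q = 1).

1. E_x = 701/281  [D, A, E are collinear ∩ CE ⟂ DA]
2. E_y = -61/281  [D, A, E are collinear ∩ CE ⟂ DA]
   → E = (701/281, -61/281)
3. B_x = -7  [DC ∥ BA ∩ CA ∥ DB]
4. B_y = 8  [DC ∥ BA ∩ CA ∥ DB]
   → B = (-7, 8)

B = (-7, 8)
E = (701/281, -61/281)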